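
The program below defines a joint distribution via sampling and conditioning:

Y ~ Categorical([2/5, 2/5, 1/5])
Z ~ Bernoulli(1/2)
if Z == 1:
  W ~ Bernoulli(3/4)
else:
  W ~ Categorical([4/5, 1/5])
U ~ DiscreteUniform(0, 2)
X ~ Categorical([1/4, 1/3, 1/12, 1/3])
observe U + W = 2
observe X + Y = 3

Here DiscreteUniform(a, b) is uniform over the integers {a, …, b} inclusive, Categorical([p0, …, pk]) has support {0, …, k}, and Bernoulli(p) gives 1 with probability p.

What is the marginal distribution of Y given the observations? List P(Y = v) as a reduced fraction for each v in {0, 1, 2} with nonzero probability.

P(Y=0) = 4/7, P(Y=1) = 1/7, P(Y=2) = 2/7

Enumerate traces; 12 have nonzero weight after conditioning:
  (Y=0, Z=0, W=0, U=2, X=3) weight 4/225
  (Y=0, Z=0, W=1, U=1, X=3) weight 1/225
  (Y=0, Z=1, W=0, U=2, X=3) weight 1/180
  (Y=0, Z=1, W=1, U=1, X=3) weight 1/60
  (Y=1, Z=0, W=0, U=2, X=2) weight 1/225
  (Y=1, Z=0, W=1, U=1, X=2) weight 1/900
  (Y=1, Z=1, W=0, U=2, X=2) weight 1/720
  (Y=1, Z=1, W=1, U=1, X=2) weight 1/240
  (Y=2, Z=0, W=0, U=2, X=1) weight 2/225
  … 3 more
Group by Y:
  weight(Y=0) = 2/45
  weight(Y=1) = 1/90
  weight(Y=2) = 1/45
Total weight = 2/45 + 1/90 + 1/45 = 7/90
P(Y=0 | obs) = 2/45 / 7/90 = 4/7
P(Y=1 | obs) = 1/90 / 7/90 = 1/7
P(Y=2 | obs) = 1/45 / 7/90 = 2/7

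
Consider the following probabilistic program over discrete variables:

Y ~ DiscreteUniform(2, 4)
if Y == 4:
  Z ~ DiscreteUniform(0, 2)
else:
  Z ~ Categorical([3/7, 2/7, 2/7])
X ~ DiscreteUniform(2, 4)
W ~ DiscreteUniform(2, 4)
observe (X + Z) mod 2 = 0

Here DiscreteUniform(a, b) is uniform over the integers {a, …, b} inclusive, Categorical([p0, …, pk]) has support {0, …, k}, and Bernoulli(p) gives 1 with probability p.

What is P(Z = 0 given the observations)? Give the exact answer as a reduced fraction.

Enumerate traces; 45 have nonzero weight after conditioning:
  (Y=2, Z=0, X=2, W=2) weight 1/63
  (Y=2, Z=0, X=2, W=3) weight 1/63
  (Y=2, Z=0, X=2, W=4) weight 1/63
  (Y=2, Z=0, X=4, W=2) weight 1/63
  (Y=2, Z=0, X=4, W=3) weight 1/63
  (Y=2, Z=0, X=4, W=4) weight 1/63
  (Y=2, Z=1, X=3, W=2) weight 2/189
  (Y=2, Z=1, X=3, W=3) weight 2/189
  (Y=2, Z=2, X=2, W=2) weight 2/189
  … 36 more
Group by Z:
  weight(Z=0) = 50/189
  weight(Z=1) = 19/189
  weight(Z=2) = 38/189
Total weight = 50/189 + 19/189 + 38/189 = 107/189
P(Z=0 | obs) = 50/189 / 107/189 = 50/107
P(Z=1 | obs) = 19/189 / 107/189 = 19/107
P(Z=2 | obs) = 38/189 / 107/189 = 38/107

P(Z = 0 | obs) = 50/107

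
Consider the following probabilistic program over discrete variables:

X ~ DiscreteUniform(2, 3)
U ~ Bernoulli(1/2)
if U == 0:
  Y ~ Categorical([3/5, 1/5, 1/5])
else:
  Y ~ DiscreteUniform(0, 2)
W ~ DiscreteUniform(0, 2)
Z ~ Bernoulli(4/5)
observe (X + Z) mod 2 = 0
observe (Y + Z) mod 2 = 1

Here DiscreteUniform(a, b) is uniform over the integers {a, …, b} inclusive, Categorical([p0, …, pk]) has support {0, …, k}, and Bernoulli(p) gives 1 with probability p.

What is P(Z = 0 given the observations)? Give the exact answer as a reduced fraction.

P(Z = 0 | obs) = 1/12

Enumerate traces; 18 have nonzero weight after conditioning:
  (X=2, U=0, Y=1, W=0, Z=0) weight 1/300
  (X=2, U=0, Y=1, W=1, Z=0) weight 1/300
  (X=2, U=0, Y=1, W=2, Z=0) weight 1/300
  (X=2, U=1, Y=1, W=0, Z=0) weight 1/180
  (X=2, U=1, Y=1, W=1, Z=0) weight 1/180
  (X=2, U=1, Y=1, W=2, Z=0) weight 1/180
  (X=3, U=0, Y=0, W=0, Z=1) weight 1/25
  (X=3, U=0, Y=0, W=1, Z=1) weight 1/25
  … 10 more
Group by Z:
  weight(Z=0) = 2/75
  weight(Z=1) = 22/75
Total weight = 2/75 + 22/75 = 8/25
P(Z=0 | obs) = 2/75 / 8/25 = 1/12
P(Z=1 | obs) = 22/75 / 8/25 = 11/12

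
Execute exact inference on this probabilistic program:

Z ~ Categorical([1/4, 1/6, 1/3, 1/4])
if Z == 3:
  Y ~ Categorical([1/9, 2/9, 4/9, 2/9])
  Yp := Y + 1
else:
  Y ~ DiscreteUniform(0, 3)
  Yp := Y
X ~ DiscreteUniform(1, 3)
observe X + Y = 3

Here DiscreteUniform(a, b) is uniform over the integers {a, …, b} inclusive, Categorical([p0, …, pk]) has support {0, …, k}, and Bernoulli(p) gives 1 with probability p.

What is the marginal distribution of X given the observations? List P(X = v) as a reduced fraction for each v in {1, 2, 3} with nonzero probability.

Enumerate traces; 12 have nonzero weight after conditioning:
  (Z=0, Y=0, X=3) weight 1/48
  (Z=0, Y=1, X=2) weight 1/48
  (Z=0, Y=2, X=1) weight 1/48
  (Z=1, Y=0, X=3) weight 1/72
  (Z=1, Y=1, X=2) weight 1/72
  (Z=1, Y=2, X=1) weight 1/72
  (Z=2, Y=0, X=3) weight 1/36
  (Z=2, Y=1, X=2) weight 1/36
  … 4 more
Group by X:
  weight(X=1) = 43/432
  weight(X=2) = 35/432
  weight(X=3) = 31/432
Total weight = 43/432 + 35/432 + 31/432 = 109/432
P(X=1 | obs) = 43/432 / 109/432 = 43/109
P(X=2 | obs) = 35/432 / 109/432 = 35/109
P(X=3 | obs) = 31/432 / 109/432 = 31/109

P(X=1) = 43/109, P(X=2) = 35/109, P(X=3) = 31/109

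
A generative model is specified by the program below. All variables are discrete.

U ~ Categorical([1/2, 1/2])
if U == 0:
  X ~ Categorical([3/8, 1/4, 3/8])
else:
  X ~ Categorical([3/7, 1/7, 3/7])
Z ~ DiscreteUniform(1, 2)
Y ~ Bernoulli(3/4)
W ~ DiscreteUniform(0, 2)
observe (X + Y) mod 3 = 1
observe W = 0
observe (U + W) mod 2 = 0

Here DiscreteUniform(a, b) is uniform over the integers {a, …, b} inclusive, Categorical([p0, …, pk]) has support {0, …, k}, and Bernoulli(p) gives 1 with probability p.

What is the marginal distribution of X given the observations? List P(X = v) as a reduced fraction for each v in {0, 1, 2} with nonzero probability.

P(X=0) = 9/11, P(X=1) = 2/11

Enumerate traces; 4 have nonzero weight after conditioning:
  (U=0, X=0, Z=1, Y=1, W=0) weight 3/128
  (U=0, X=0, Z=2, Y=1, W=0) weight 3/128
  (U=0, X=1, Z=1, Y=0, W=0) weight 1/192
  (U=0, X=1, Z=2, Y=0, W=0) weight 1/192
Group by X:
  weight(X=0) = 3/64
  weight(X=1) = 1/96
Total weight = 3/64 + 1/96 = 11/192
P(X=0 | obs) = 3/64 / 11/192 = 9/11
P(X=1 | obs) = 1/96 / 11/192 = 2/11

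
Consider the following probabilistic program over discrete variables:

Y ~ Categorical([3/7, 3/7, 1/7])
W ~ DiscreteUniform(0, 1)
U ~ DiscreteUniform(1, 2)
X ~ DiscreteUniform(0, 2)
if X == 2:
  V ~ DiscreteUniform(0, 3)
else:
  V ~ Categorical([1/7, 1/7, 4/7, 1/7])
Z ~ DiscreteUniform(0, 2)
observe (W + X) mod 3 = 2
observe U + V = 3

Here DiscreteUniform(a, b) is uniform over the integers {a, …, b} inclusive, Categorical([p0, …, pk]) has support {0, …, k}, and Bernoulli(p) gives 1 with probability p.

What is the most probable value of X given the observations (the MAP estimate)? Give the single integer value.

argmax_v P(X = v | obs) = 1

Enumerate traces; 36 have nonzero weight after conditioning:
  (Y=0, W=0, U=1, X=2, V=2, Z=0) weight 1/336
  (Y=0, W=0, U=1, X=2, V=2, Z=1) weight 1/336
  (Y=0, W=0, U=1, X=2, V=2, Z=2) weight 1/336
  (Y=0, W=0, U=2, X=2, V=1, Z=0) weight 1/336
  (Y=0, W=0, U=2, X=2, V=1, Z=1) weight 1/336
  (Y=0, W=0, U=2, X=2, V=1, Z=2) weight 1/336
  (Y=0, W=1, U=1, X=1, V=2, Z=0) weight 1/147
  (Y=0, W=1, U=1, X=1, V=2, Z=1) weight 1/147
  … 28 more
Group by X:
  weight(X=1) = 5/84
  weight(X=2) = 1/24
Total weight = 5/84 + 1/24 = 17/168
P(X=1 | obs) = 5/84 / 17/168 = 10/17
P(X=2 | obs) = 1/24 / 17/168 = 7/17
argmax = 1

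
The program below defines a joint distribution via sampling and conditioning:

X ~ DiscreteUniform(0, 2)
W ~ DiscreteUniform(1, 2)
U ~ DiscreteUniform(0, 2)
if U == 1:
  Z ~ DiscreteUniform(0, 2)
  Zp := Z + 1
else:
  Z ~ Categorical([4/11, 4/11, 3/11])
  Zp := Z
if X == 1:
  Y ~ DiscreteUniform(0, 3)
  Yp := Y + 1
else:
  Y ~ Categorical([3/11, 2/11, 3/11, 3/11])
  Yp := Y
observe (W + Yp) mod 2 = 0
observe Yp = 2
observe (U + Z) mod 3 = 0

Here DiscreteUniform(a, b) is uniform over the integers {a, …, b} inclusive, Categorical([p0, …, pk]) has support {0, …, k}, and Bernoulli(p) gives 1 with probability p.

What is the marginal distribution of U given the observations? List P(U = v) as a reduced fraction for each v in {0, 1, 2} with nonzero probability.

Enumerate traces; 9 have nonzero weight after conditioning:
  (X=0, W=2, U=0, Z=0, Y=2) weight 2/363
  (X=0, W=2, U=1, Z=2, Y=2) weight 1/198
  (X=0, W=2, U=2, Z=1, Y=2) weight 2/363
  (X=1, W=2, U=0, Z=0, Y=1) weight 1/198
  (X=1, W=2, U=1, Z=2, Y=1) weight 1/216
  (X=1, W=2, U=2, Z=1, Y=1) weight 1/198
  (X=2, W=2, U=0, Z=0, Y=2) weight 2/363
  (X=2, W=2, U=1, Z=2, Y=2) weight 1/198
  … 1 more
Group by U:
  weight(U=0) = 35/2178
  weight(U=1) = 35/2376
  weight(U=2) = 35/2178
Total weight = 35/2178 + 35/2376 + 35/2178 = 1225/26136
P(U=0 | obs) = 35/2178 / 1225/26136 = 12/35
P(U=1 | obs) = 35/2376 / 1225/26136 = 11/35
P(U=2 | obs) = 35/2178 / 1225/26136 = 12/35

P(U=0) = 12/35, P(U=1) = 11/35, P(U=2) = 12/35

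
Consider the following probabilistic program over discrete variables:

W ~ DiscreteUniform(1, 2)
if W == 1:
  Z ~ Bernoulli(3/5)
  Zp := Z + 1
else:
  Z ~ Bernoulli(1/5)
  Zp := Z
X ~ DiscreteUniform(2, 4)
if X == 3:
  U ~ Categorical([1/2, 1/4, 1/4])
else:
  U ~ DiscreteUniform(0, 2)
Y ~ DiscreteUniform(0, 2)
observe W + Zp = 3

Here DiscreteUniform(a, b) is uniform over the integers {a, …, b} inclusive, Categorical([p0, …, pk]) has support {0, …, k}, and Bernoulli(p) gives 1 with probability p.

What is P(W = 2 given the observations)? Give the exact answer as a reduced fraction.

Enumerate traces; 54 have nonzero weight after conditioning:
  (W=1, Z=1, X=2, U=0, Y=0) weight 1/90
  (W=1, Z=1, X=2, U=0, Y=1) weight 1/90
  (W=1, Z=1, X=2, U=0, Y=2) weight 1/90
  (W=1, Z=1, X=2, U=1, Y=0) weight 1/90
  (W=1, Z=1, X=2, U=1, Y=1) weight 1/90
  (W=1, Z=1, X=2, U=1, Y=2) weight 1/90
  (W=1, Z=1, X=2, U=2, Y=0) weight 1/90
  (W=1, Z=1, X=2, U=2, Y=1) weight 1/90
  (W=2, Z=1, X=2, U=0, Y=0) weight 1/270
  … 45 more
Group by W:
  weight(W=1) = 3/10
  weight(W=2) = 1/10
Total weight = 3/10 + 1/10 = 2/5
P(W=1 | obs) = 3/10 / 2/5 = 3/4
P(W=2 | obs) = 1/10 / 2/5 = 1/4

P(W = 2 | obs) = 1/4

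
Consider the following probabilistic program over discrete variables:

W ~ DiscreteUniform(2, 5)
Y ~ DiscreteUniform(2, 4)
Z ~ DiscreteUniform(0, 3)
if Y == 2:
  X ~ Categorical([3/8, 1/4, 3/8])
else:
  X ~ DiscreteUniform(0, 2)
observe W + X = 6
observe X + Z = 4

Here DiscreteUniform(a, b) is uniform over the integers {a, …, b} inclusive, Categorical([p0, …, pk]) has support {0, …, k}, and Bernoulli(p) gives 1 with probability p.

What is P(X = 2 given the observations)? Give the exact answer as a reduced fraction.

Enumerate traces; 6 have nonzero weight after conditioning:
  (W=4, Y=2, Z=2, X=2) weight 1/128
  (W=4, Y=3, Z=2, X=2) weight 1/144
  (W=4, Y=4, Z=2, X=2) weight 1/144
  (W=5, Y=2, Z=3, X=1) weight 1/192
  (W=5, Y=3, Z=3, X=1) weight 1/144
  (W=5, Y=4, Z=3, X=1) weight 1/144
Group by X:
  weight(X=1) = 11/576
  weight(X=2) = 25/1152
Total weight = 11/576 + 25/1152 = 47/1152
P(X=1 | obs) = 11/576 / 47/1152 = 22/47
P(X=2 | obs) = 25/1152 / 47/1152 = 25/47

P(X = 2 | obs) = 25/47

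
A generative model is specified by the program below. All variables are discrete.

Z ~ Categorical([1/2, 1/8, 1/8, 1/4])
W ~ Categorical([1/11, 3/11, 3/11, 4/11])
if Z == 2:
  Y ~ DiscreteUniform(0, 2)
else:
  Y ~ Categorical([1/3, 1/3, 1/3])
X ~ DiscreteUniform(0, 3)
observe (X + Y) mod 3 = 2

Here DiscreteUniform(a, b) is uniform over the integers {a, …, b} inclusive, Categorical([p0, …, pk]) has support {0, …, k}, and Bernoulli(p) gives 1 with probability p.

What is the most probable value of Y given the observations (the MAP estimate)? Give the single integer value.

Enumerate traces; 64 have nonzero weight after conditioning:
  (Z=0, W=0, Y=0, X=2) weight 1/264
  (Z=0, W=0, Y=1, X=1) weight 1/264
  (Z=0, W=0, Y=2, X=0) weight 1/264
  (Z=0, W=0, Y=2, X=3) weight 1/264
  (Z=0, W=1, Y=0, X=2) weight 1/88
  (Z=0, W=1, Y=1, X=1) weight 1/88
  (Z=0, W=1, Y=2, X=0) weight 1/88
  (Z=0, W=1, Y=2, X=3) weight 1/88
  … 56 more
Group by Y:
  weight(Y=0) = 1/12
  weight(Y=1) = 1/12
  weight(Y=2) = 1/6
Total weight = 1/12 + 1/12 + 1/6 = 1/3
P(Y=0 | obs) = 1/12 / 1/3 = 1/4
P(Y=1 | obs) = 1/12 / 1/3 = 1/4
P(Y=2 | obs) = 1/6 / 1/3 = 1/2
argmax = 2

argmax_v P(Y = v | obs) = 2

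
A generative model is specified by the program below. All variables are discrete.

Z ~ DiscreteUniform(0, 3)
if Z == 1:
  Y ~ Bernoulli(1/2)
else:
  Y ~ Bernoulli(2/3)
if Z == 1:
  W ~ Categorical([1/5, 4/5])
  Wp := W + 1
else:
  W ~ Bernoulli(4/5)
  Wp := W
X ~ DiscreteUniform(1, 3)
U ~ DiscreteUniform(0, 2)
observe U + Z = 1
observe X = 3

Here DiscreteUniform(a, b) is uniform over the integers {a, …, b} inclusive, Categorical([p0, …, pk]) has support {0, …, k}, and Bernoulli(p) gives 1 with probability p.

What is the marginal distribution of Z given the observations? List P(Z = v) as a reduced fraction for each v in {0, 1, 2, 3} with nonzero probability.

P(Z=0) = 1/2, P(Z=1) = 1/2

Enumerate traces; 8 have nonzero weight after conditioning:
  (Z=0, Y=0, W=0, X=3, U=1) weight 1/540
  (Z=0, Y=0, W=1, X=3, U=1) weight 1/135
  (Z=0, Y=1, W=0, X=3, U=1) weight 1/270
  (Z=0, Y=1, W=1, X=3, U=1) weight 2/135
  (Z=1, Y=0, W=0, X=3, U=0) weight 1/360
  (Z=1, Y=0, W=1, X=3, U=0) weight 1/90
  (Z=1, Y=1, W=0, X=3, U=0) weight 1/360
  (Z=1, Y=1, W=1, X=3, U=0) weight 1/90
Group by Z:
  weight(Z=0) = 1/36
  weight(Z=1) = 1/36
Total weight = 1/36 + 1/36 = 1/18
P(Z=0 | obs) = 1/36 / 1/18 = 1/2
P(Z=1 | obs) = 1/36 / 1/18 = 1/2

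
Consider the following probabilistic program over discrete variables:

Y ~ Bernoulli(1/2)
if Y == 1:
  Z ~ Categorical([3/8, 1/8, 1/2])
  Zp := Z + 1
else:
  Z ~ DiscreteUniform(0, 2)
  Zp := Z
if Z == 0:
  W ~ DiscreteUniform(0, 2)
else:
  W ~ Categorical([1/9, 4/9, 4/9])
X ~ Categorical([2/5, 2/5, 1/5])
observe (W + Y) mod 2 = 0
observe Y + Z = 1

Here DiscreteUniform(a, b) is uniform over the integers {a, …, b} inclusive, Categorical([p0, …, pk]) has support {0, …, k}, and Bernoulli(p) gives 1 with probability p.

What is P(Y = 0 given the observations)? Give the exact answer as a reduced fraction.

P(Y = 0 | obs) = 40/67

Enumerate traces; 9 have nonzero weight after conditioning:
  (Y=0, Z=1, W=0, X=0) weight 1/135
  (Y=0, Z=1, W=0, X=1) weight 1/135
  (Y=0, Z=1, W=0, X=2) weight 1/270
  (Y=0, Z=1, W=2, X=0) weight 4/135
  (Y=0, Z=1, W=2, X=1) weight 4/135
  (Y=0, Z=1, W=2, X=2) weight 2/135
  (Y=1, Z=0, W=1, X=0) weight 1/40
  (Y=1, Z=0, W=1, X=1) weight 1/40
  … 1 more
Group by Y:
  weight(Y=0) = 5/54
  weight(Y=1) = 1/16
Total weight = 5/54 + 1/16 = 67/432
P(Y=0 | obs) = 5/54 / 67/432 = 40/67
P(Y=1 | obs) = 1/16 / 67/432 = 27/67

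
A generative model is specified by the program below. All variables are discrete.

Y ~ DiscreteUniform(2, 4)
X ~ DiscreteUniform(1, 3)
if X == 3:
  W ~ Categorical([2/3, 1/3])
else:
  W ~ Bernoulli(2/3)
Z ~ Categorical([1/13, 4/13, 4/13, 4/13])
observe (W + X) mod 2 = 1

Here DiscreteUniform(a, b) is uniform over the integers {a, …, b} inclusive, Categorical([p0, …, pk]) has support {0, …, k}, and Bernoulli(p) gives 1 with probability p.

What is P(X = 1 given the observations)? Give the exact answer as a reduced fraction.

P(X = 1 | obs) = 1/5

Enumerate traces; 36 have nonzero weight after conditioning:
  (Y=2, X=1, W=0, Z=0) weight 1/351
  (Y=2, X=1, W=0, Z=1) weight 4/351
  (Y=2, X=1, W=0, Z=2) weight 4/351
  (Y=2, X=1, W=0, Z=3) weight 4/351
  (Y=2, X=2, W=1, Z=0) weight 2/351
  (Y=2, X=2, W=1, Z=1) weight 8/351
  (Y=2, X=2, W=1, Z=2) weight 8/351
  (Y=2, X=2, W=1, Z=3) weight 8/351
  (Y=2, X=3, W=0, Z=0) weight 2/351
  … 27 more
Group by X:
  weight(X=1) = 1/9
  weight(X=2) = 2/9
  weight(X=3) = 2/9
Total weight = 1/9 + 2/9 + 2/9 = 5/9
P(X=1 | obs) = 1/9 / 5/9 = 1/5
P(X=2 | obs) = 2/9 / 5/9 = 2/5
P(X=3 | obs) = 2/9 / 5/9 = 2/5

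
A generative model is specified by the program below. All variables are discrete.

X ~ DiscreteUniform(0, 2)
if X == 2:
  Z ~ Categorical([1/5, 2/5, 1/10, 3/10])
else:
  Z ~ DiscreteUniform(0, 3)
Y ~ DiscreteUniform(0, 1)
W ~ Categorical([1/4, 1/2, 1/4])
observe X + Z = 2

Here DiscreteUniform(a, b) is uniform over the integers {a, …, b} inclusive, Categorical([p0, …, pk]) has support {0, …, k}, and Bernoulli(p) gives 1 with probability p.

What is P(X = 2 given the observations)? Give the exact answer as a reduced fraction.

Enumerate traces; 18 have nonzero weight after conditioning:
  (X=0, Z=2, Y=0, W=0) weight 1/96
  (X=0, Z=2, Y=0, W=1) weight 1/48
  (X=0, Z=2, Y=0, W=2) weight 1/96
  (X=0, Z=2, Y=1, W=0) weight 1/96
  (X=0, Z=2, Y=1, W=1) weight 1/48
  (X=0, Z=2, Y=1, W=2) weight 1/96
  (X=1, Z=1, Y=0, W=0) weight 1/96
  (X=1, Z=1, Y=0, W=1) weight 1/48
  (X=2, Z=0, Y=0, W=0) weight 1/120
  … 9 more
Group by X:
  weight(X=0) = 1/12
  weight(X=1) = 1/12
  weight(X=2) = 1/15
Total weight = 1/12 + 1/12 + 1/15 = 7/30
P(X=0 | obs) = 1/12 / 7/30 = 5/14
P(X=1 | obs) = 1/12 / 7/30 = 5/14
P(X=2 | obs) = 1/15 / 7/30 = 2/7

P(X = 2 | obs) = 2/7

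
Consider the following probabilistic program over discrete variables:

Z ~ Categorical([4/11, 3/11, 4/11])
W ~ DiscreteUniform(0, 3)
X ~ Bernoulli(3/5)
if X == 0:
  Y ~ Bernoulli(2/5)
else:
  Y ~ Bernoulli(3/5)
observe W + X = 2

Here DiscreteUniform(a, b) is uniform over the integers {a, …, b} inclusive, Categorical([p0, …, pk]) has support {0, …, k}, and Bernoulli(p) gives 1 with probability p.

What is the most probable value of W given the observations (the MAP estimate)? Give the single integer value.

Enumerate traces; 12 have nonzero weight after conditioning:
  (Z=0, W=1, X=1, Y=0) weight 6/275
  (Z=0, W=1, X=1, Y=1) weight 9/275
  (Z=0, W=2, X=0, Y=0) weight 6/275
  (Z=0, W=2, X=0, Y=1) weight 4/275
  (Z=1, W=1, X=1, Y=0) weight 9/550
  (Z=1, W=1, X=1, Y=1) weight 27/1100
  (Z=1, W=2, X=0, Y=0) weight 9/550
  (Z=1, W=2, X=0, Y=1) weight 3/275
  … 4 more
Group by W:
  weight(W=1) = 3/20
  weight(W=2) = 1/10
Total weight = 3/20 + 1/10 = 1/4
P(W=1 | obs) = 3/20 / 1/4 = 3/5
P(W=2 | obs) = 1/10 / 1/4 = 2/5
argmax = 1

argmax_v P(W = v | obs) = 1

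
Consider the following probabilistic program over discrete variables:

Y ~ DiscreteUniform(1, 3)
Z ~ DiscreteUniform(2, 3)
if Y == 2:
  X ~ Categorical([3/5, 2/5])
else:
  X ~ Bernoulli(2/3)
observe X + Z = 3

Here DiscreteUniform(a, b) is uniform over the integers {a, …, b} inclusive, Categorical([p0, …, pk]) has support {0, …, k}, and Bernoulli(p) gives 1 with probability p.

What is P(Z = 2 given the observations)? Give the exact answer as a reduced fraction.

Enumerate traces; 6 have nonzero weight after conditioning:
  (Y=1, Z=2, X=1) weight 1/9
  (Y=1, Z=3, X=0) weight 1/18
  (Y=2, Z=2, X=1) weight 1/15
  (Y=2, Z=3, X=0) weight 1/10
  (Y=3, Z=2, X=1) weight 1/9
  (Y=3, Z=3, X=0) weight 1/18
Group by Z:
  weight(Z=2) = 13/45
  weight(Z=3) = 19/90
Total weight = 13/45 + 19/90 = 1/2
P(Z=2 | obs) = 13/45 / 1/2 = 26/45
P(Z=3 | obs) = 19/90 / 1/2 = 19/45

P(Z = 2 | obs) = 26/45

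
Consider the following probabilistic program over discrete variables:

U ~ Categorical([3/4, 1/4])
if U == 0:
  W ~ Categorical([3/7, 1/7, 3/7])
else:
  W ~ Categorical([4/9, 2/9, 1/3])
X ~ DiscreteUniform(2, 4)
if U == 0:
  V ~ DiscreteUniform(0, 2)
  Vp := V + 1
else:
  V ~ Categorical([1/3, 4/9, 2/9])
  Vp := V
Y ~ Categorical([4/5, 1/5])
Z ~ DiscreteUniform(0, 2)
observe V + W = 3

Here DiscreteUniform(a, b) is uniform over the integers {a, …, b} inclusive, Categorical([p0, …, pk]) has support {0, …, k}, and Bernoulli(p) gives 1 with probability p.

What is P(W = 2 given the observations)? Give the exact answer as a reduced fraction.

P(W = 2 | obs) = 3/4

Enumerate traces; 72 have nonzero weight after conditioning:
  (U=0, W=1, X=2, V=2, Y=0, Z=0) weight 1/315
  (U=0, W=1, X=2, V=2, Y=0, Z=1) weight 1/315
  (U=0, W=1, X=2, V=2, Y=0, Z=2) weight 1/315
  (U=0, W=1, X=2, V=2, Y=1, Z=0) weight 1/1260
  (U=0, W=1, X=2, V=2, Y=1, Z=1) weight 1/1260
  (U=0, W=1, X=2, V=2, Y=1, Z=2) weight 1/1260
  (U=0, W=1, X=3, V=2, Y=0, Z=0) weight 1/315
  (U=0, W=1, X=3, V=2, Y=0, Z=1) weight 1/315
  (U=0, W=2, X=2, V=1, Y=0, Z=0) weight 1/105
  … 63 more
Group by W:
  weight(W=1) = 109/2268
  weight(W=2) = 109/756
Total weight = 109/2268 + 109/756 = 109/567
P(W=1 | obs) = 109/2268 / 109/567 = 1/4
P(W=2 | obs) = 109/756 / 109/567 = 3/4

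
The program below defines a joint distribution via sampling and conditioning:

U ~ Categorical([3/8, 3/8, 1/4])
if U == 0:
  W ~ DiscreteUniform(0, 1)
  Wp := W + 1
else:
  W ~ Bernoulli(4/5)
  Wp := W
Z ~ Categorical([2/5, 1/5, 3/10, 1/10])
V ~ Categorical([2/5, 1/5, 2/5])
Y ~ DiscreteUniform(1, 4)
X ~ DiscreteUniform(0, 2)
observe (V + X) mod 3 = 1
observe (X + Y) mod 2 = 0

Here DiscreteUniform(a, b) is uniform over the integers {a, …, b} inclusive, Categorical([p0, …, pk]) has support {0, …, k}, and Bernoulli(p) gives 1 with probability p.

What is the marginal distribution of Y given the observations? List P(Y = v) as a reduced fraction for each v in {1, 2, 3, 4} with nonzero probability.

P(Y=1) = 1/5, P(Y=2) = 3/10, P(Y=3) = 1/5, P(Y=4) = 3/10

Enumerate traces; 144 have nonzero weight after conditioning:
  (U=0, W=0, Z=0, V=0, Y=1, X=1) weight 1/400
  (U=0, W=0, Z=0, V=0, Y=3, X=1) weight 1/400
  (U=0, W=0, Z=0, V=1, Y=2, X=0) weight 1/800
  (U=0, W=0, Z=0, V=1, Y=4, X=0) weight 1/800
  (U=0, W=0, Z=0, V=2, Y=2, X=2) weight 1/400
  (U=0, W=0, Z=0, V=2, Y=4, X=2) weight 1/400
  (U=0, W=0, Z=1, V=0, Y=1, X=1) weight 1/800
  (U=0, W=0, Z=1, V=0, Y=3, X=1) weight 1/800
  … 136 more
Group by Y:
  weight(Y=1) = 1/30
  weight(Y=2) = 1/20
  weight(Y=3) = 1/30
  weight(Y=4) = 1/20
Total weight = 1/30 + 1/20 + 1/30 + 1/20 = 1/6
P(Y=1 | obs) = 1/30 / 1/6 = 1/5
P(Y=2 | obs) = 1/20 / 1/6 = 3/10
P(Y=3 | obs) = 1/30 / 1/6 = 1/5
P(Y=4 | obs) = 1/20 / 1/6 = 3/10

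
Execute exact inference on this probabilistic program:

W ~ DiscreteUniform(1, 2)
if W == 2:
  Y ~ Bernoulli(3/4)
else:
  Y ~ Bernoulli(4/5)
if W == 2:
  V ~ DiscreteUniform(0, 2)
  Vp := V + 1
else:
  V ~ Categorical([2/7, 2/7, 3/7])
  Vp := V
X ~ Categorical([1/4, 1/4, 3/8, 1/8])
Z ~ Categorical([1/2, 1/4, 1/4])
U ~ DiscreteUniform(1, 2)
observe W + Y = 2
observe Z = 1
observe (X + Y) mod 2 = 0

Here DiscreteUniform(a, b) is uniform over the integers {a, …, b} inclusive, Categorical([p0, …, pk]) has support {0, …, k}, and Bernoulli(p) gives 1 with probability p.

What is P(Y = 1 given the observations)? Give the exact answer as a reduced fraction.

P(Y = 1 | obs) = 48/73

Enumerate traces; 24 have nonzero weight after conditioning:
  (W=1, Y=1, V=0, X=1, Z=1, U=1) weight 1/280
  (W=1, Y=1, V=0, X=1, Z=1, U=2) weight 1/280
  (W=1, Y=1, V=0, X=3, Z=1, U=1) weight 1/560
  (W=1, Y=1, V=0, X=3, Z=1, U=2) weight 1/560
  (W=1, Y=1, V=1, X=1, Z=1, U=1) weight 1/280
  (W=1, Y=1, V=1, X=1, Z=1, U=2) weight 1/280
  (W=1, Y=1, V=1, X=3, Z=1, U=1) weight 1/560
  (W=1, Y=1, V=1, X=3, Z=1, U=2) weight 1/560
  (W=2, Y=0, V=0, X=0, Z=1, U=1) weight 1/768
  … 15 more
Group by Y:
  weight(Y=0) = 5/256
  weight(Y=1) = 3/80
Total weight = 5/256 + 3/80 = 73/1280
P(Y=0 | obs) = 5/256 / 73/1280 = 25/73
P(Y=1 | obs) = 3/80 / 73/1280 = 48/73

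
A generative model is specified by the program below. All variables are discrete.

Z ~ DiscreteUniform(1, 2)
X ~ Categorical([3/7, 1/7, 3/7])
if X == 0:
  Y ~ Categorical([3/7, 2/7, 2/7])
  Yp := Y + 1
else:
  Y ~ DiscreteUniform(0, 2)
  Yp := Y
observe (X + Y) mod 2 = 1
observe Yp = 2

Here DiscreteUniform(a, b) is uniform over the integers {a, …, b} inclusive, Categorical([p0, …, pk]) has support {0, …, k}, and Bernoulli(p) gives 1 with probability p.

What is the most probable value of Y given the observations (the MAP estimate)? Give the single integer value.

argmax_v P(Y = v | obs) = 1

Enumerate traces; 4 have nonzero weight after conditioning:
  (Z=1, X=0, Y=1) weight 3/49
  (Z=1, X=1, Y=2) weight 1/42
  (Z=2, X=0, Y=1) weight 3/49
  (Z=2, X=1, Y=2) weight 1/42
Group by Y:
  weight(Y=1) = 6/49
  weight(Y=2) = 1/21
Total weight = 6/49 + 1/21 = 25/147
P(Y=1 | obs) = 6/49 / 25/147 = 18/25
P(Y=2 | obs) = 1/21 / 25/147 = 7/25
argmax = 1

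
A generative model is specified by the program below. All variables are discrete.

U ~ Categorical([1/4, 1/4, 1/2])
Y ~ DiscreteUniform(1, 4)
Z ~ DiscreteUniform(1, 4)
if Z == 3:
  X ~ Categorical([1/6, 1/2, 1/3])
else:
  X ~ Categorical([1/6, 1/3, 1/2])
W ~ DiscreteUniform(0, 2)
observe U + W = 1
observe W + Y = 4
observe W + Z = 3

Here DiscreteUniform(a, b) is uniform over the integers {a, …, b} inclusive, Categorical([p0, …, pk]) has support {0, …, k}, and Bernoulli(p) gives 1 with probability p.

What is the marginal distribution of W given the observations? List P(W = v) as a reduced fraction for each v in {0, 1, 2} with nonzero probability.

Enumerate traces; 6 have nonzero weight after conditioning:
  (U=0, Y=3, Z=2, X=0, W=1) weight 1/1152
  (U=0, Y=3, Z=2, X=1, W=1) weight 1/576
  (U=0, Y=3, Z=2, X=2, W=1) weight 1/384
  (U=1, Y=4, Z=3, X=0, W=0) weight 1/1152
  (U=1, Y=4, Z=3, X=1, W=0) weight 1/384
  (U=1, Y=4, Z=3, X=2, W=0) weight 1/576
Group by W:
  weight(W=0) = 1/192
  weight(W=1) = 1/192
Total weight = 1/192 + 1/192 = 1/96
P(W=0 | obs) = 1/192 / 1/96 = 1/2
P(W=1 | obs) = 1/192 / 1/96 = 1/2

P(W=0) = 1/2, P(W=1) = 1/2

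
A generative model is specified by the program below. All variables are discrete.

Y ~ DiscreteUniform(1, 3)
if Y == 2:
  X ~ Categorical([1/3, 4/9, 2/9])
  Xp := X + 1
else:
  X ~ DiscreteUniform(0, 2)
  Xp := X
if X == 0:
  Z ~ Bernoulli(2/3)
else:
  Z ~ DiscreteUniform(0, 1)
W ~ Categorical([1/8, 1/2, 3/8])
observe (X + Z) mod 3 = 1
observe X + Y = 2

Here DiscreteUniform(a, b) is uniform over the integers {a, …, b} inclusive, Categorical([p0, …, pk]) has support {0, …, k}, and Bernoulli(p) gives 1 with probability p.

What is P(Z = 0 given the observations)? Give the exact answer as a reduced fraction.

Enumerate traces; 6 have nonzero weight after conditioning:
  (Y=1, X=1, Z=0, W=0) weight 1/144
  (Y=1, X=1, Z=0, W=1) weight 1/36
  (Y=1, X=1, Z=0, W=2) weight 1/48
  (Y=2, X=0, Z=1, W=0) weight 1/108
  (Y=2, X=0, Z=1, W=1) weight 1/27
  (Y=2, X=0, Z=1, W=2) weight 1/36
Group by Z:
  weight(Z=0) = 1/18
  weight(Z=1) = 2/27
Total weight = 1/18 + 2/27 = 7/54
P(Z=0 | obs) = 1/18 / 7/54 = 3/7
P(Z=1 | obs) = 2/27 / 7/54 = 4/7

P(Z = 0 | obs) = 3/7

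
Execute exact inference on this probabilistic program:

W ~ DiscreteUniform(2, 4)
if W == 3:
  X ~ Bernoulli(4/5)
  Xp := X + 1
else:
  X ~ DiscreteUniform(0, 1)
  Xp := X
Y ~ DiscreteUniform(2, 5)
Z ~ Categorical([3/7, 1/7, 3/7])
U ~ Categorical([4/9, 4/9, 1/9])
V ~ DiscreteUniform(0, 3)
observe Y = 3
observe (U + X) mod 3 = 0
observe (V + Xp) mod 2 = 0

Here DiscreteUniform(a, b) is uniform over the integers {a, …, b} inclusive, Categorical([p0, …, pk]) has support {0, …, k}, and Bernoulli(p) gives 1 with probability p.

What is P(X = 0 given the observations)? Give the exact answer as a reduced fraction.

P(X = 0 | obs) = 8/11

Enumerate traces; 36 have nonzero weight after conditioning:
  (W=2, X=0, Y=3, Z=0, U=0, V=0) weight 1/504
  (W=2, X=0, Y=3, Z=0, U=0, V=2) weight 1/504
  (W=2, X=0, Y=3, Z=1, U=0, V=0) weight 1/1512
  (W=2, X=0, Y=3, Z=1, U=0, V=2) weight 1/1512
  (W=2, X=0, Y=3, Z=2, U=0, V=0) weight 1/504
  (W=2, X=0, Y=3, Z=2, U=0, V=2) weight 1/504
  (W=2, X=1, Y=3, Z=0, U=2, V=1) weight 1/2016
  (W=2, X=1, Y=3, Z=0, U=2, V=3) weight 1/2016
  … 28 more
Group by X:
  weight(X=0) = 1/45
  weight(X=1) = 1/120
Total weight = 1/45 + 1/120 = 11/360
P(X=0 | obs) = 1/45 / 11/360 = 8/11
P(X=1 | obs) = 1/120 / 11/360 = 3/11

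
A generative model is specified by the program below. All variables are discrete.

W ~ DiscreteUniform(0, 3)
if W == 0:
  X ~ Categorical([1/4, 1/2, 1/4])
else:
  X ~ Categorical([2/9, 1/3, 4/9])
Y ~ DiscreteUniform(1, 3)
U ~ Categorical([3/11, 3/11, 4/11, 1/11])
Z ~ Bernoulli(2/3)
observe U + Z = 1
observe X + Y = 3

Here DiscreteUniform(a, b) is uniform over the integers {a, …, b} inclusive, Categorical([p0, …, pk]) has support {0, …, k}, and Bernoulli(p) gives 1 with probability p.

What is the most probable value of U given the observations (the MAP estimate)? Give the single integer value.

argmax_v P(U = v | obs) = 0

Enumerate traces; 24 have nonzero weight after conditioning:
  (W=0, X=0, Y=3, U=0, Z=1) weight 1/264
  (W=0, X=0, Y=3, U=1, Z=0) weight 1/528
  (W=0, X=1, Y=2, U=0, Z=1) weight 1/132
  (W=0, X=1, Y=2, U=1, Z=0) weight 1/264
  (W=0, X=2, Y=1, U=0, Z=1) weight 1/264
  (W=0, X=2, Y=1, U=1, Z=0) weight 1/528
  (W=1, X=0, Y=3, U=0, Z=1) weight 1/297
  (W=1, X=0, Y=3, U=1, Z=0) weight 1/594
  … 16 more
Group by U:
  weight(U=0) = 2/33
  weight(U=1) = 1/33
Total weight = 2/33 + 1/33 = 1/11
P(U=0 | obs) = 2/33 / 1/11 = 2/3
P(U=1 | obs) = 1/33 / 1/11 = 1/3
argmax = 0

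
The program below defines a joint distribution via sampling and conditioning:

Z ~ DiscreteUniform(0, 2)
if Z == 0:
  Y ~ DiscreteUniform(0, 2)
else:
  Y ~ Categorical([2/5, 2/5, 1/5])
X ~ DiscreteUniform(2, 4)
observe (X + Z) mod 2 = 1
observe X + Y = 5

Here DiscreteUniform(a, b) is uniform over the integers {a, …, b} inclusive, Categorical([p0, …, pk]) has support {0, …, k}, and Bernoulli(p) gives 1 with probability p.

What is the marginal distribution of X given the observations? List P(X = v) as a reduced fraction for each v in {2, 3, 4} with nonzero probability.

Enumerate traces; 3 have nonzero weight after conditioning:
  (Z=0, Y=2, X=3) weight 1/27
  (Z=1, Y=1, X=4) weight 2/45
  (Z=2, Y=2, X=3) weight 1/45
Group by X:
  weight(X=3) = 8/135
  weight(X=4) = 2/45
Total weight = 8/135 + 2/45 = 14/135
P(X=3 | obs) = 8/135 / 14/135 = 4/7
P(X=4 | obs) = 2/45 / 14/135 = 3/7

P(X=3) = 4/7, P(X=4) = 3/7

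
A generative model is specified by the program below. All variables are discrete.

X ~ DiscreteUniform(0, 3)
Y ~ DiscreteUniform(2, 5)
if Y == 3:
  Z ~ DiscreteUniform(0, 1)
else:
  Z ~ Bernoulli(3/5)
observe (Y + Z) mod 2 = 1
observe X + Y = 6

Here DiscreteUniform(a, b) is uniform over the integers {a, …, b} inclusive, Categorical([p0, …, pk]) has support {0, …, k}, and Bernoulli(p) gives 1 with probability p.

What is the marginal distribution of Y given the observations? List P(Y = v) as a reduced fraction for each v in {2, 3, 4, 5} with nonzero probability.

P(Y=3) = 1/3, P(Y=4) = 2/5, P(Y=5) = 4/15

Enumerate traces; 3 have nonzero weight after conditioning:
  (X=1, Y=5, Z=0) weight 1/40
  (X=2, Y=4, Z=1) weight 3/80
  (X=3, Y=3, Z=0) weight 1/32
Group by Y:
  weight(Y=3) = 1/32
  weight(Y=4) = 3/80
  weight(Y=5) = 1/40
Total weight = 1/32 + 3/80 + 1/40 = 3/32
P(Y=3 | obs) = 1/32 / 3/32 = 1/3
P(Y=4 | obs) = 3/80 / 3/32 = 2/5
P(Y=5 | obs) = 1/40 / 3/32 = 4/15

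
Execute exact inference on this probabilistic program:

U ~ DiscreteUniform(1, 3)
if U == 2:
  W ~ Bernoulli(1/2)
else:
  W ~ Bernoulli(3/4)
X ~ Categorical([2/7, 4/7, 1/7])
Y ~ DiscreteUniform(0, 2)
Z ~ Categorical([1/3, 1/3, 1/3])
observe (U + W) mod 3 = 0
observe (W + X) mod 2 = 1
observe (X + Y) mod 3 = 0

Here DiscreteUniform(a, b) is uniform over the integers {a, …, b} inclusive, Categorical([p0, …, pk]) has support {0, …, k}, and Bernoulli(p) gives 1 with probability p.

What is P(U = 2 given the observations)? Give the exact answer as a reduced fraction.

Enumerate traces; 9 have nonzero weight after conditioning:
  (U=2, W=1, X=0, Y=0, Z=0) weight 1/189
  (U=2, W=1, X=0, Y=0, Z=1) weight 1/189
  (U=2, W=1, X=0, Y=0, Z=2) weight 1/189
  (U=2, W=1, X=2, Y=1, Z=0) weight 1/378
  (U=2, W=1, X=2, Y=1, Z=1) weight 1/378
  (U=2, W=1, X=2, Y=1, Z=2) weight 1/378
  (U=3, W=0, X=1, Y=2, Z=0) weight 1/189
  (U=3, W=0, X=1, Y=2, Z=1) weight 1/189
  … 1 more
Group by U:
  weight(U=2) = 1/42
  weight(U=3) = 1/63
Total weight = 1/42 + 1/63 = 5/126
P(U=2 | obs) = 1/42 / 5/126 = 3/5
P(U=3 | obs) = 1/63 / 5/126 = 2/5

P(U = 2 | obs) = 3/5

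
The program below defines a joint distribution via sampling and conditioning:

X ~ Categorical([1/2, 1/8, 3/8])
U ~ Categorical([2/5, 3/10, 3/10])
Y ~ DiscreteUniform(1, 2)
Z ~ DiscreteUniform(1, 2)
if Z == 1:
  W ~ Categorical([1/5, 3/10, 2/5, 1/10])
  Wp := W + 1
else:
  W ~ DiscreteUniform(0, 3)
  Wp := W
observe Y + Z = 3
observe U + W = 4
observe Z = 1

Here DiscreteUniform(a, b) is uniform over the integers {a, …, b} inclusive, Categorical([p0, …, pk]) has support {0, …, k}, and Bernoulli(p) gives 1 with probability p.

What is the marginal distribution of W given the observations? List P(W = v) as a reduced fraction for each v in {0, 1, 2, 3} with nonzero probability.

P(W=2) = 4/5, P(W=3) = 1/5

Enumerate traces; 6 have nonzero weight after conditioning:
  (X=0, U=1, Y=2, Z=1, W=3) weight 3/800
  (X=0, U=2, Y=2, Z=1, W=2) weight 3/200
  (X=1, U=1, Y=2, Z=1, W=3) weight 3/3200
  (X=1, U=2, Y=2, Z=1, W=2) weight 3/800
  (X=2, U=1, Y=2, Z=1, W=3) weight 9/3200
  (X=2, U=2, Y=2, Z=1, W=2) weight 9/800
Group by W:
  weight(W=2) = 3/100
  weight(W=3) = 3/400
Total weight = 3/100 + 3/400 = 3/80
P(W=2 | obs) = 3/100 / 3/80 = 4/5
P(W=3 | obs) = 3/400 / 3/80 = 1/5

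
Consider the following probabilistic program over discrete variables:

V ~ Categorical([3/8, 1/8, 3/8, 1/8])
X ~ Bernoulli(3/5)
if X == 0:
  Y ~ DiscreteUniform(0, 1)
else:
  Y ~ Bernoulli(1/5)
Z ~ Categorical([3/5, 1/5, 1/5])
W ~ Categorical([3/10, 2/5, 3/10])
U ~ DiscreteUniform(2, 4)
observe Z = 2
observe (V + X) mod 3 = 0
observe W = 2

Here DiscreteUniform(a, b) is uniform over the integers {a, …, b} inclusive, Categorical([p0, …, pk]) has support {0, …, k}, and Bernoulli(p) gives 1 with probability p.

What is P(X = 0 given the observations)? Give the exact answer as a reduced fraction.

P(X = 0 | obs) = 8/17

Enumerate traces; 18 have nonzero weight after conditioning:
  (V=0, X=0, Y=0, Z=2, W=2, U=2) weight 3/2000
  (V=0, X=0, Y=0, Z=2, W=2, U=3) weight 3/2000
  (V=0, X=0, Y=0, Z=2, W=2, U=4) weight 3/2000
  (V=0, X=0, Y=1, Z=2, W=2, U=2) weight 3/2000
  (V=0, X=0, Y=1, Z=2, W=2, U=3) weight 3/2000
  (V=0, X=0, Y=1, Z=2, W=2, U=4) weight 3/2000
  (V=2, X=1, Y=0, Z=2, W=2, U=2) weight 9/2500
  (V=2, X=1, Y=0, Z=2, W=2, U=3) weight 9/2500
  … 10 more
Group by X:
  weight(X=0) = 3/250
  weight(X=1) = 27/2000
Total weight = 3/250 + 27/2000 = 51/2000
P(X=0 | obs) = 3/250 / 51/2000 = 8/17
P(X=1 | obs) = 27/2000 / 51/2000 = 9/17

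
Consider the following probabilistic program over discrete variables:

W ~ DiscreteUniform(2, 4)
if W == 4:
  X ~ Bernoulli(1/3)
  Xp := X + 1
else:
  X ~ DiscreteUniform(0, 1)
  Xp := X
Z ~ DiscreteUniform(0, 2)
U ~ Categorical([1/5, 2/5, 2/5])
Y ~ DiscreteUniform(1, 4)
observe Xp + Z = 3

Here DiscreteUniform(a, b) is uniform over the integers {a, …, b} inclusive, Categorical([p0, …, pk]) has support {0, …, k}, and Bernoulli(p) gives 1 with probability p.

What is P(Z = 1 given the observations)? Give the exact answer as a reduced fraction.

Enumerate traces; 48 have nonzero weight after conditioning:
  (W=2, X=1, Z=2, U=0, Y=1) weight 1/360
  (W=2, X=1, Z=2, U=0, Y=2) weight 1/360
  (W=2, X=1, Z=2, U=0, Y=3) weight 1/360
  (W=2, X=1, Z=2, U=0, Y=4) weight 1/360
  (W=2, X=1, Z=2, U=1, Y=1) weight 1/180
  (W=2, X=1, Z=2, U=1, Y=2) weight 1/180
  (W=2, X=1, Z=2, U=1, Y=3) weight 1/180
  (W=2, X=1, Z=2, U=1, Y=4) weight 1/180
  (W=4, X=1, Z=1, U=0, Y=1) weight 1/540
  … 39 more
Group by Z:
  weight(Z=1) = 1/27
  weight(Z=2) = 5/27
Total weight = 1/27 + 5/27 = 2/9
P(Z=1 | obs) = 1/27 / 2/9 = 1/6
P(Z=2 | obs) = 5/27 / 2/9 = 5/6

P(Z = 1 | obs) = 1/6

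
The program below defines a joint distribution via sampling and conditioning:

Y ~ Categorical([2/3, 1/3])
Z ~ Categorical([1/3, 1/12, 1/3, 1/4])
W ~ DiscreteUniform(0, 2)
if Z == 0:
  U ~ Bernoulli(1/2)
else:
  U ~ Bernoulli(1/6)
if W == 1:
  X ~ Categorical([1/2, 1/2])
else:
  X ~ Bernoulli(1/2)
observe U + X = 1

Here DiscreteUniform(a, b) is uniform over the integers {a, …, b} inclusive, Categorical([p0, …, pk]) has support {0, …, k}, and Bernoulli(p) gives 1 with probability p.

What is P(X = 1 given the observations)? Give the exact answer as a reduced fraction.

Enumerate traces; 48 have nonzero weight after conditioning:
  (Y=0, Z=0, W=0, U=0, X=1) weight 1/54
  (Y=0, Z=0, W=0, U=1, X=0) weight 1/54
  (Y=0, Z=0, W=1, U=0, X=1) weight 1/54
  (Y=0, Z=0, W=1, U=1, X=0) weight 1/54
  (Y=0, Z=0, W=2, U=0, X=1) weight 1/54
  (Y=0, Z=0, W=2, U=1, X=0) weight 1/54
  (Y=0, Z=1, W=0, U=0, X=1) weight 5/648
  (Y=0, Z=1, W=0, U=1, X=0) weight 1/648
  … 40 more
Group by X:
  weight(X=0) = 5/36
  weight(X=1) = 13/36
Total weight = 5/36 + 13/36 = 1/2
P(X=0 | obs) = 5/36 / 1/2 = 5/18
P(X=1 | obs) = 13/36 / 1/2 = 13/18

P(X = 1 | obs) = 13/18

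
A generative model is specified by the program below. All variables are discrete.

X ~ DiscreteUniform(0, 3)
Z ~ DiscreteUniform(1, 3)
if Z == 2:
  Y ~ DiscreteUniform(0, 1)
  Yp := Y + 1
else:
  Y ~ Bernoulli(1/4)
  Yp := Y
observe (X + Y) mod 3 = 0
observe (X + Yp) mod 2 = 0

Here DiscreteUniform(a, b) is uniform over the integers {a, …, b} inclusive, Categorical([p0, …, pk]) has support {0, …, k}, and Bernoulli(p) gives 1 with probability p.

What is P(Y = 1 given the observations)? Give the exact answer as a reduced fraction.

Enumerate traces; 4 have nonzero weight after conditioning:
  (X=0, Z=1, Y=0) weight 1/16
  (X=0, Z=3, Y=0) weight 1/16
  (X=2, Z=2, Y=1) weight 1/24
  (X=3, Z=2, Y=0) weight 1/24
Group by Y:
  weight(Y=0) = 1/6
  weight(Y=1) = 1/24
Total weight = 1/6 + 1/24 = 5/24
P(Y=0 | obs) = 1/6 / 5/24 = 4/5
P(Y=1 | obs) = 1/24 / 5/24 = 1/5

P(Y = 1 | obs) = 1/5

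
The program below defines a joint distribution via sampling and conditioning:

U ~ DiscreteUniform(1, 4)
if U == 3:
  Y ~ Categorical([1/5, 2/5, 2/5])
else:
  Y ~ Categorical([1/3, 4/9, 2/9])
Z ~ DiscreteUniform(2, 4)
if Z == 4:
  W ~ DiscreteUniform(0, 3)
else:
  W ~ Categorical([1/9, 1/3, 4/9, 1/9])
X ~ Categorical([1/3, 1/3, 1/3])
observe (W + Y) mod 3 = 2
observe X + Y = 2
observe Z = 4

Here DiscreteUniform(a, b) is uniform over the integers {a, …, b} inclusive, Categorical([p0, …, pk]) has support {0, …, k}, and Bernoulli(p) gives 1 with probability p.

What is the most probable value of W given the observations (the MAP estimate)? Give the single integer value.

argmax_v P(W = v | obs) = 1

Enumerate traces; 16 have nonzero weight after conditioning:
  (U=1, Y=0, Z=4, W=2, X=2) weight 1/432
  (U=1, Y=1, Z=4, W=1, X=1) weight 1/324
  (U=1, Y=2, Z=4, W=0, X=0) weight 1/648
  (U=1, Y=2, Z=4, W=3, X=0) weight 1/648
  (U=2, Y=0, Z=4, W=2, X=2) weight 1/432
  (U=2, Y=1, Z=4, W=1, X=1) weight 1/324
  (U=2, Y=2, Z=4, W=0, X=0) weight 1/648
  (U=2, Y=2, Z=4, W=3, X=0) weight 1/648
  … 8 more
Group by W:
  weight(W=0) = 1/135
  weight(W=1) = 13/1080
  weight(W=2) = 1/120
  weight(W=3) = 1/135
Total weight = 1/135 + 13/1080 + 1/120 + 1/135 = 19/540
P(W=0 | obs) = 1/135 / 19/540 = 4/19
P(W=1 | obs) = 13/1080 / 19/540 = 13/38
P(W=2 | obs) = 1/120 / 19/540 = 9/38
P(W=3 | obs) = 1/135 / 19/540 = 4/19
argmax = 1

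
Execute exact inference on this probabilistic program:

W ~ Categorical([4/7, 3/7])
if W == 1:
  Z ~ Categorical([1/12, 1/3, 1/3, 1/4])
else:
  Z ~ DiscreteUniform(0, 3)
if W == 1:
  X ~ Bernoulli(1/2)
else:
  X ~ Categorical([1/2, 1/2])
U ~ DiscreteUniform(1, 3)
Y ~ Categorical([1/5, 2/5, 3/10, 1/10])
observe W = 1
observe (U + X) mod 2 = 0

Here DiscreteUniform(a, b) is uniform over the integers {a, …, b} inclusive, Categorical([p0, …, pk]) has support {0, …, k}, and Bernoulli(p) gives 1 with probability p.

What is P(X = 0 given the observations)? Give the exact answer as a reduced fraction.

P(X = 0 | obs) = 1/3

Enumerate traces; 48 have nonzero weight after conditioning:
  (W=1, Z=0, X=0, U=2, Y=0) weight 1/840
  (W=1, Z=0, X=0, U=2, Y=1) weight 1/420
  (W=1, Z=0, X=0, U=2, Y=2) weight 1/560
  (W=1, Z=0, X=0, U=2, Y=3) weight 1/1680
  (W=1, Z=0, X=1, U=1, Y=0) weight 1/840
  (W=1, Z=0, X=1, U=1, Y=1) weight 1/420
  (W=1, Z=0, X=1, U=1, Y=2) weight 1/560
  (W=1, Z=0, X=1, U=1, Y=3) weight 1/1680
  … 40 more
Group by X:
  weight(X=0) = 1/14
  weight(X=1) = 1/7
Total weight = 1/14 + 1/7 = 3/14
P(X=0 | obs) = 1/14 / 3/14 = 1/3
P(X=1 | obs) = 1/7 / 3/14 = 2/3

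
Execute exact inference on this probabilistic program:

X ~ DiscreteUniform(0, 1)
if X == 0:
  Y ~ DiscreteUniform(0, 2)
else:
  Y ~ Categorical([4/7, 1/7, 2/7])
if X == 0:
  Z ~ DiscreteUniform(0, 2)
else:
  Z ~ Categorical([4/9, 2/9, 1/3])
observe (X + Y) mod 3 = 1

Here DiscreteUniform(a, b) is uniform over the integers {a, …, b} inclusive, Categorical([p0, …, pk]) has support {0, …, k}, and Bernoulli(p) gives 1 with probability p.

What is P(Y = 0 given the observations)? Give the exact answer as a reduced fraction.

P(Y = 0 | obs) = 12/19

Enumerate traces; 6 have nonzero weight after conditioning:
  (X=0, Y=1, Z=0) weight 1/18
  (X=0, Y=1, Z=1) weight 1/18
  (X=0, Y=1, Z=2) weight 1/18
  (X=1, Y=0, Z=0) weight 8/63
  (X=1, Y=0, Z=1) weight 4/63
  (X=1, Y=0, Z=2) weight 2/21
Group by Y:
  weight(Y=0) = 2/7
  weight(Y=1) = 1/6
Total weight = 2/7 + 1/6 = 19/42
P(Y=0 | obs) = 2/7 / 19/42 = 12/19
P(Y=1 | obs) = 1/6 / 19/42 = 7/19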